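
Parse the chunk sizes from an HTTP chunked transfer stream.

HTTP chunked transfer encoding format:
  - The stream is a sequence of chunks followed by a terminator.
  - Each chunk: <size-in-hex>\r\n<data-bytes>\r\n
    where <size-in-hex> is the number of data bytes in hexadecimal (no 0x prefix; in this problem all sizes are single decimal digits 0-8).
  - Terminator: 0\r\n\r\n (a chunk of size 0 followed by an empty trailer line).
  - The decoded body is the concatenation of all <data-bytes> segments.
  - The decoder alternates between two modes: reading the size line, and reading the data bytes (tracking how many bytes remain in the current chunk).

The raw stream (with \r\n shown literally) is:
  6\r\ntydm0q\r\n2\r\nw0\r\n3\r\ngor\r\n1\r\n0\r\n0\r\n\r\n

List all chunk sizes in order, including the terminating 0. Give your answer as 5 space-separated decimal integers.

Answer: 6 2 3 1 0

Derivation:
Chunk 1: stream[0..1]='6' size=0x6=6, data at stream[3..9]='tydm0q' -> body[0..6], body so far='tydm0q'
Chunk 2: stream[11..12]='2' size=0x2=2, data at stream[14..16]='w0' -> body[6..8], body so far='tydm0qw0'
Chunk 3: stream[18..19]='3' size=0x3=3, data at stream[21..24]='gor' -> body[8..11], body so far='tydm0qw0gor'
Chunk 4: stream[26..27]='1' size=0x1=1, data at stream[29..30]='0' -> body[11..12], body so far='tydm0qw0gor0'
Chunk 5: stream[32..33]='0' size=0 (terminator). Final body='tydm0qw0gor0' (12 bytes)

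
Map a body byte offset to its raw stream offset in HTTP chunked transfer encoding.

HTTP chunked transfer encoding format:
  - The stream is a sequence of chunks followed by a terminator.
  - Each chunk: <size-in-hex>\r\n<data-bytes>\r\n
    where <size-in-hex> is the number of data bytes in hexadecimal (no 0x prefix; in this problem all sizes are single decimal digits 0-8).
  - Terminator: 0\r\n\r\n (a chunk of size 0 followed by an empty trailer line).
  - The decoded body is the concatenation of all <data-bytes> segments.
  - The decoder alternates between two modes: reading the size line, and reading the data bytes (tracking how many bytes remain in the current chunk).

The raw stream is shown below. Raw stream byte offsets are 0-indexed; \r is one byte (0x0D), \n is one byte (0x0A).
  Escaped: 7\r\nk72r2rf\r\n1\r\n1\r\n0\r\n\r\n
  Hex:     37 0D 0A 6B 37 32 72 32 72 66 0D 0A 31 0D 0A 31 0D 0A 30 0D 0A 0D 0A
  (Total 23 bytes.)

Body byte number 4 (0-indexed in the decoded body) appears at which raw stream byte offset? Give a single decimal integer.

Answer: 7

Derivation:
Chunk 1: stream[0..1]='7' size=0x7=7, data at stream[3..10]='k72r2rf' -> body[0..7], body so far='k72r2rf'
Chunk 2: stream[12..13]='1' size=0x1=1, data at stream[15..16]='1' -> body[7..8], body so far='k72r2rf1'
Chunk 3: stream[18..19]='0' size=0 (terminator). Final body='k72r2rf1' (8 bytes)
Body byte 4 at stream offset 7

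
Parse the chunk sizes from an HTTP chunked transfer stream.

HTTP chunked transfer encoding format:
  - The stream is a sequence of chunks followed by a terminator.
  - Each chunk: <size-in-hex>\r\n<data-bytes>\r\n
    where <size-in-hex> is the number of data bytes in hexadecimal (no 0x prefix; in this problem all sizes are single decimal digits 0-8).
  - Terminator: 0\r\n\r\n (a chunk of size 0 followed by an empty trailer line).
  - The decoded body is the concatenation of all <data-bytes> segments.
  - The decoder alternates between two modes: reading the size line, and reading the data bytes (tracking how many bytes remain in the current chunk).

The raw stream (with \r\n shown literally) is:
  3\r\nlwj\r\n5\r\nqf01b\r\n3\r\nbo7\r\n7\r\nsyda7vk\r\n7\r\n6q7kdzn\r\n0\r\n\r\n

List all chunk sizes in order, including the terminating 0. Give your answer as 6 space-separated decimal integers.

Answer: 3 5 3 7 7 0

Derivation:
Chunk 1: stream[0..1]='3' size=0x3=3, data at stream[3..6]='lwj' -> body[0..3], body so far='lwj'
Chunk 2: stream[8..9]='5' size=0x5=5, data at stream[11..16]='qf01b' -> body[3..8], body so far='lwjqf01b'
Chunk 3: stream[18..19]='3' size=0x3=3, data at stream[21..24]='bo7' -> body[8..11], body so far='lwjqf01bbo7'
Chunk 4: stream[26..27]='7' size=0x7=7, data at stream[29..36]='syda7vk' -> body[11..18], body so far='lwjqf01bbo7syda7vk'
Chunk 5: stream[38..39]='7' size=0x7=7, data at stream[41..48]='6q7kdzn' -> body[18..25], body so far='lwjqf01bbo7syda7vk6q7kdzn'
Chunk 6: stream[50..51]='0' size=0 (terminator). Final body='lwjqf01bbo7syda7vk6q7kdzn' (25 bytes)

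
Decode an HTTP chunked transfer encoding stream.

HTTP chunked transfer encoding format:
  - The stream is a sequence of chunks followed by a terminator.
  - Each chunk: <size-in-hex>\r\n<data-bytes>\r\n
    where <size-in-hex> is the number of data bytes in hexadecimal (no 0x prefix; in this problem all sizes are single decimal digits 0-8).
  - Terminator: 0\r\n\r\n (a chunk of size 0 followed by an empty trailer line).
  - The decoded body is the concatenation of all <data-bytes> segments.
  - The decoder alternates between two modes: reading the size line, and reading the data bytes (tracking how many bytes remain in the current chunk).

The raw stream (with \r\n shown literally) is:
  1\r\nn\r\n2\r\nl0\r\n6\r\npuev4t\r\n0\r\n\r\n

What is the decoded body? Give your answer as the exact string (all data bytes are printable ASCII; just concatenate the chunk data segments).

Chunk 1: stream[0..1]='1' size=0x1=1, data at stream[3..4]='n' -> body[0..1], body so far='n'
Chunk 2: stream[6..7]='2' size=0x2=2, data at stream[9..11]='l0' -> body[1..3], body so far='nl0'
Chunk 3: stream[13..14]='6' size=0x6=6, data at stream[16..22]='puev4t' -> body[3..9], body so far='nl0puev4t'
Chunk 4: stream[24..25]='0' size=0 (terminator). Final body='nl0puev4t' (9 bytes)

Answer: nl0puev4t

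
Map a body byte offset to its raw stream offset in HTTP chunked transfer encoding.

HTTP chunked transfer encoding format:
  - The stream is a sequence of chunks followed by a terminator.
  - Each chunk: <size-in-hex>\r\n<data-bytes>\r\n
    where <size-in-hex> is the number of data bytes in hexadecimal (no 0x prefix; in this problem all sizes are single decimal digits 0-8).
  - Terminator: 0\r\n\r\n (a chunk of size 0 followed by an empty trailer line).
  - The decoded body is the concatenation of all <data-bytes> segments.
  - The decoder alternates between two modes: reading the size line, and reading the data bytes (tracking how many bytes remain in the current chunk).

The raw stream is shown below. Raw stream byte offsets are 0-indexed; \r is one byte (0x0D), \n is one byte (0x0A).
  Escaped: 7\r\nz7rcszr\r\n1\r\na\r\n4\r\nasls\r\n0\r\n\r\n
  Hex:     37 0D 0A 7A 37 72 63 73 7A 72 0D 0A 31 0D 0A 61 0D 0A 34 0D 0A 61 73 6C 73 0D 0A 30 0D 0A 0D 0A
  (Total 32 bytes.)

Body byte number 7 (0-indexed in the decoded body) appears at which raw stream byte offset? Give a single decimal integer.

Chunk 1: stream[0..1]='7' size=0x7=7, data at stream[3..10]='z7rcszr' -> body[0..7], body so far='z7rcszr'
Chunk 2: stream[12..13]='1' size=0x1=1, data at stream[15..16]='a' -> body[7..8], body so far='z7rcszra'
Chunk 3: stream[18..19]='4' size=0x4=4, data at stream[21..25]='asls' -> body[8..12], body so far='z7rcszraasls'
Chunk 4: stream[27..28]='0' size=0 (terminator). Final body='z7rcszraasls' (12 bytes)
Body byte 7 at stream offset 15

Answer: 15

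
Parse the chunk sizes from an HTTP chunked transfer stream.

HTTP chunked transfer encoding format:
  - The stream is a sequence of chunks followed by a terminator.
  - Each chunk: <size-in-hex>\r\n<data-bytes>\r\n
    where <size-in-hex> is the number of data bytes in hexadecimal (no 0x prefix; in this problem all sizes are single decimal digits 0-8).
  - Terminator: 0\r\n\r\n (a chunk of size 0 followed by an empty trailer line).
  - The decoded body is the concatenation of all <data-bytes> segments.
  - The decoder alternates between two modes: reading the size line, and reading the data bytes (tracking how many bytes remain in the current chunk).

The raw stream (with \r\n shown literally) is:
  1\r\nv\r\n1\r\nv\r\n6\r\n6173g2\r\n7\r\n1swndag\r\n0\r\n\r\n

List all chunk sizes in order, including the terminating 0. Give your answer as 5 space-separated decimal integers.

Chunk 1: stream[0..1]='1' size=0x1=1, data at stream[3..4]='v' -> body[0..1], body so far='v'
Chunk 2: stream[6..7]='1' size=0x1=1, data at stream[9..10]='v' -> body[1..2], body so far='vv'
Chunk 3: stream[12..13]='6' size=0x6=6, data at stream[15..21]='6173g2' -> body[2..8], body so far='vv6173g2'
Chunk 4: stream[23..24]='7' size=0x7=7, data at stream[26..33]='1swndag' -> body[8..15], body so far='vv6173g21swndag'
Chunk 5: stream[35..36]='0' size=0 (terminator). Final body='vv6173g21swndag' (15 bytes)

Answer: 1 1 6 7 0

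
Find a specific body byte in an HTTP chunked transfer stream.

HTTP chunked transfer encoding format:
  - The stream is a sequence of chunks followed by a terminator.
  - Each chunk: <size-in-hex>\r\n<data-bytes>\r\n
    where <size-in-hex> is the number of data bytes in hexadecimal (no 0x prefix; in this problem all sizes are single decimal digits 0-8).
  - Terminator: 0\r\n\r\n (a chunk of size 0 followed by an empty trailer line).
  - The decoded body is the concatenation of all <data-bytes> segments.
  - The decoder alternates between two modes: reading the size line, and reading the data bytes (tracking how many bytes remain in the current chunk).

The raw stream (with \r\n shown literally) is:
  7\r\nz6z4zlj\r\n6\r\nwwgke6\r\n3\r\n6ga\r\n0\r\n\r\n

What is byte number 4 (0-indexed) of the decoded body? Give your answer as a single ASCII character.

Answer: z

Derivation:
Chunk 1: stream[0..1]='7' size=0x7=7, data at stream[3..10]='z6z4zlj' -> body[0..7], body so far='z6z4zlj'
Chunk 2: stream[12..13]='6' size=0x6=6, data at stream[15..21]='wwgke6' -> body[7..13], body so far='z6z4zljwwgke6'
Chunk 3: stream[23..24]='3' size=0x3=3, data at stream[26..29]='6ga' -> body[13..16], body so far='z6z4zljwwgke66ga'
Chunk 4: stream[31..32]='0' size=0 (terminator). Final body='z6z4zljwwgke66ga' (16 bytes)
Body byte 4 = 'z'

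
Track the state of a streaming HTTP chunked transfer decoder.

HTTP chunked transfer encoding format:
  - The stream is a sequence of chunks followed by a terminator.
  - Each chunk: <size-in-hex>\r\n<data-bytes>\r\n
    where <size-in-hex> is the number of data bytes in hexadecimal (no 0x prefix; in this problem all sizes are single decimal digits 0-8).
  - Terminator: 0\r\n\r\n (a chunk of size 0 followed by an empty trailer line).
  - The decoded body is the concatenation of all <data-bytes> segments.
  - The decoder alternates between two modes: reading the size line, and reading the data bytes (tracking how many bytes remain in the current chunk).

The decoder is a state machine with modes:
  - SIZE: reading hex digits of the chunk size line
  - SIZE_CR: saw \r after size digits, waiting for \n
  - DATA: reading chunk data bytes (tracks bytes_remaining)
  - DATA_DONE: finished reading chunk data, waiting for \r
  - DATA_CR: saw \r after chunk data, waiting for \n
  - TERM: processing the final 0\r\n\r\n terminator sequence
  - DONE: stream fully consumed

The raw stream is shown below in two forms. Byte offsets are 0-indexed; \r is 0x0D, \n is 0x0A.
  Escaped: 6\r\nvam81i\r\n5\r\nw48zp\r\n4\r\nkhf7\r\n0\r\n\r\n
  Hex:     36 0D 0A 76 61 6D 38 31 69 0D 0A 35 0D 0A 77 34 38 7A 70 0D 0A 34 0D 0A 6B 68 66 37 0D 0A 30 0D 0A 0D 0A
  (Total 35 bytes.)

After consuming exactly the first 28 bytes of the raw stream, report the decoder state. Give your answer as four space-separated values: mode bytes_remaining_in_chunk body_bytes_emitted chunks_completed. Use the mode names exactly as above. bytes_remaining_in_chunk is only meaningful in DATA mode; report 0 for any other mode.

Answer: DATA_DONE 0 15 2

Derivation:
Byte 0 = '6': mode=SIZE remaining=0 emitted=0 chunks_done=0
Byte 1 = 0x0D: mode=SIZE_CR remaining=0 emitted=0 chunks_done=0
Byte 2 = 0x0A: mode=DATA remaining=6 emitted=0 chunks_done=0
Byte 3 = 'v': mode=DATA remaining=5 emitted=1 chunks_done=0
Byte 4 = 'a': mode=DATA remaining=4 emitted=2 chunks_done=0
Byte 5 = 'm': mode=DATA remaining=3 emitted=3 chunks_done=0
Byte 6 = '8': mode=DATA remaining=2 emitted=4 chunks_done=0
Byte 7 = '1': mode=DATA remaining=1 emitted=5 chunks_done=0
Byte 8 = 'i': mode=DATA_DONE remaining=0 emitted=6 chunks_done=0
Byte 9 = 0x0D: mode=DATA_CR remaining=0 emitted=6 chunks_done=0
Byte 10 = 0x0A: mode=SIZE remaining=0 emitted=6 chunks_done=1
Byte 11 = '5': mode=SIZE remaining=0 emitted=6 chunks_done=1
Byte 12 = 0x0D: mode=SIZE_CR remaining=0 emitted=6 chunks_done=1
Byte 13 = 0x0A: mode=DATA remaining=5 emitted=6 chunks_done=1
Byte 14 = 'w': mode=DATA remaining=4 emitted=7 chunks_done=1
Byte 15 = '4': mode=DATA remaining=3 emitted=8 chunks_done=1
Byte 16 = '8': mode=DATA remaining=2 emitted=9 chunks_done=1
Byte 17 = 'z': mode=DATA remaining=1 emitted=10 chunks_done=1
Byte 18 = 'p': mode=DATA_DONE remaining=0 emitted=11 chunks_done=1
Byte 19 = 0x0D: mode=DATA_CR remaining=0 emitted=11 chunks_done=1
Byte 20 = 0x0A: mode=SIZE remaining=0 emitted=11 chunks_done=2
Byte 21 = '4': mode=SIZE remaining=0 emitted=11 chunks_done=2
Byte 22 = 0x0D: mode=SIZE_CR remaining=0 emitted=11 chunks_done=2
Byte 23 = 0x0A: mode=DATA remaining=4 emitted=11 chunks_done=2
Byte 24 = 'k': mode=DATA remaining=3 emitted=12 chunks_done=2
Byte 25 = 'h': mode=DATA remaining=2 emitted=13 chunks_done=2
Byte 26 = 'f': mode=DATA remaining=1 emitted=14 chunks_done=2
Byte 27 = '7': mode=DATA_DONE remaining=0 emitted=15 chunks_done=2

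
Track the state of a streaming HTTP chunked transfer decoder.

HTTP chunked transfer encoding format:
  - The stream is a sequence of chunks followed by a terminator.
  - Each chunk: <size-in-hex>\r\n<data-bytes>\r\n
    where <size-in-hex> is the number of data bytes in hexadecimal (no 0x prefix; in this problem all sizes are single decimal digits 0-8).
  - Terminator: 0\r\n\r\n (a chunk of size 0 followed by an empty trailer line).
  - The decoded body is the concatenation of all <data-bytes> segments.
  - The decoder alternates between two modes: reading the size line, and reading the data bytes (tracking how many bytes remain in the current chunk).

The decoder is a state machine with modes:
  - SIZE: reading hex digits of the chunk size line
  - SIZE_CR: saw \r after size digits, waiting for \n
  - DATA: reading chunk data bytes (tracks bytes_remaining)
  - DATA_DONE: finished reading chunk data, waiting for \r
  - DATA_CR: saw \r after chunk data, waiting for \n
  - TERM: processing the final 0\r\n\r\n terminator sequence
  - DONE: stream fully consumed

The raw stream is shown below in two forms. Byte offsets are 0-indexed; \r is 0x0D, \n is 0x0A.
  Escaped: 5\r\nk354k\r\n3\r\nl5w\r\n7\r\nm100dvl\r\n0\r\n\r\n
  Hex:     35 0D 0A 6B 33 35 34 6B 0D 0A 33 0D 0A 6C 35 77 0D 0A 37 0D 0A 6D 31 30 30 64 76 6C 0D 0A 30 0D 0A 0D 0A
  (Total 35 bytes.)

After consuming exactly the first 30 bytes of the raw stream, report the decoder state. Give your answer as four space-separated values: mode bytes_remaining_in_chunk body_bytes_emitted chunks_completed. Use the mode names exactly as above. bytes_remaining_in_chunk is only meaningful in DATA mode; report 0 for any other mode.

Answer: SIZE 0 15 3

Derivation:
Byte 0 = '5': mode=SIZE remaining=0 emitted=0 chunks_done=0
Byte 1 = 0x0D: mode=SIZE_CR remaining=0 emitted=0 chunks_done=0
Byte 2 = 0x0A: mode=DATA remaining=5 emitted=0 chunks_done=0
Byte 3 = 'k': mode=DATA remaining=4 emitted=1 chunks_done=0
Byte 4 = '3': mode=DATA remaining=3 emitted=2 chunks_done=0
Byte 5 = '5': mode=DATA remaining=2 emitted=3 chunks_done=0
Byte 6 = '4': mode=DATA remaining=1 emitted=4 chunks_done=0
Byte 7 = 'k': mode=DATA_DONE remaining=0 emitted=5 chunks_done=0
Byte 8 = 0x0D: mode=DATA_CR remaining=0 emitted=5 chunks_done=0
Byte 9 = 0x0A: mode=SIZE remaining=0 emitted=5 chunks_done=1
Byte 10 = '3': mode=SIZE remaining=0 emitted=5 chunks_done=1
Byte 11 = 0x0D: mode=SIZE_CR remaining=0 emitted=5 chunks_done=1
Byte 12 = 0x0A: mode=DATA remaining=3 emitted=5 chunks_done=1
Byte 13 = 'l': mode=DATA remaining=2 emitted=6 chunks_done=1
Byte 14 = '5': mode=DATA remaining=1 emitted=7 chunks_done=1
Byte 15 = 'w': mode=DATA_DONE remaining=0 emitted=8 chunks_done=1
Byte 16 = 0x0D: mode=DATA_CR remaining=0 emitted=8 chunks_done=1
Byte 17 = 0x0A: mode=SIZE remaining=0 emitted=8 chunks_done=2
Byte 18 = '7': mode=SIZE remaining=0 emitted=8 chunks_done=2
Byte 19 = 0x0D: mode=SIZE_CR remaining=0 emitted=8 chunks_done=2
Byte 20 = 0x0A: mode=DATA remaining=7 emitted=8 chunks_done=2
Byte 21 = 'm': mode=DATA remaining=6 emitted=9 chunks_done=2
Byte 22 = '1': mode=DATA remaining=5 emitted=10 chunks_done=2
Byte 23 = '0': mode=DATA remaining=4 emitted=11 chunks_done=2
Byte 24 = '0': mode=DATA remaining=3 emitted=12 chunks_done=2
Byte 25 = 'd': mode=DATA remaining=2 emitted=13 chunks_done=2
Byte 26 = 'v': mode=DATA remaining=1 emitted=14 chunks_done=2
Byte 27 = 'l': mode=DATA_DONE remaining=0 emitted=15 chunks_done=2
Byte 28 = 0x0D: mode=DATA_CR remaining=0 emitted=15 chunks_done=2
Byte 29 = 0x0A: mode=SIZE remaining=0 emitted=15 chunks_done=3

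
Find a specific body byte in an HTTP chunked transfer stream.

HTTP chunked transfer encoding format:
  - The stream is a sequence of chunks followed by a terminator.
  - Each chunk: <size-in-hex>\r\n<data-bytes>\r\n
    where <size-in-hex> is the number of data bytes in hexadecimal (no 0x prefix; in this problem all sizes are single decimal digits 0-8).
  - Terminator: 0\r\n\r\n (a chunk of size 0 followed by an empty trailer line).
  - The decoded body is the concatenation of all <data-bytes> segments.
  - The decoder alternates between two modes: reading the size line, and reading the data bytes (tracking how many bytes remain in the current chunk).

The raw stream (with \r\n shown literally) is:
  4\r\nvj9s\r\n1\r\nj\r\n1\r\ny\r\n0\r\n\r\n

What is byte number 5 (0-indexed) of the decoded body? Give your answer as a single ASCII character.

Chunk 1: stream[0..1]='4' size=0x4=4, data at stream[3..7]='vj9s' -> body[0..4], body so far='vj9s'
Chunk 2: stream[9..10]='1' size=0x1=1, data at stream[12..13]='j' -> body[4..5], body so far='vj9sj'
Chunk 3: stream[15..16]='1' size=0x1=1, data at stream[18..19]='y' -> body[5..6], body so far='vj9sjy'
Chunk 4: stream[21..22]='0' size=0 (terminator). Final body='vj9sjy' (6 bytes)
Body byte 5 = 'y'

Answer: y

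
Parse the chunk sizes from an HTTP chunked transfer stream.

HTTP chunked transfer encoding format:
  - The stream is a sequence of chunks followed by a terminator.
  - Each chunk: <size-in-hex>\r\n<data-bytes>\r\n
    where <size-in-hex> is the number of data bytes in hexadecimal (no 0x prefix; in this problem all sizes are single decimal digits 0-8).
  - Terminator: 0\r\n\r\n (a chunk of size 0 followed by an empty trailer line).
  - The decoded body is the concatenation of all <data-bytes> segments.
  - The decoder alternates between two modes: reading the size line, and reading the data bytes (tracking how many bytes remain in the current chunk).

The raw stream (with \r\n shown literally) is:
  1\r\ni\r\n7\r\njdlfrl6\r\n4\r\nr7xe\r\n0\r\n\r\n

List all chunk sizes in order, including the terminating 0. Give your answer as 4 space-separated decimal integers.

Answer: 1 7 4 0

Derivation:
Chunk 1: stream[0..1]='1' size=0x1=1, data at stream[3..4]='i' -> body[0..1], body so far='i'
Chunk 2: stream[6..7]='7' size=0x7=7, data at stream[9..16]='jdlfrl6' -> body[1..8], body so far='ijdlfrl6'
Chunk 3: stream[18..19]='4' size=0x4=4, data at stream[21..25]='r7xe' -> body[8..12], body so far='ijdlfrl6r7xe'
Chunk 4: stream[27..28]='0' size=0 (terminator). Final body='ijdlfrl6r7xe' (12 bytes)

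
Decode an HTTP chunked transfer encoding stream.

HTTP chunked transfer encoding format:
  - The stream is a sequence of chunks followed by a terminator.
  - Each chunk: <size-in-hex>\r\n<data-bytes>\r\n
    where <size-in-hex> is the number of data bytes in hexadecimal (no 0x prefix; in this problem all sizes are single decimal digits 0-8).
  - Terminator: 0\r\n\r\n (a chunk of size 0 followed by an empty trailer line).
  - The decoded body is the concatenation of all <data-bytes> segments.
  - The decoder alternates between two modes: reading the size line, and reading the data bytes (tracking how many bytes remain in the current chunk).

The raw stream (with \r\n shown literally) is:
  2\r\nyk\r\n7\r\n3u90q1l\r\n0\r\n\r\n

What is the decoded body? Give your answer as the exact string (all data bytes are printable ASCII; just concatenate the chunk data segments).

Answer: yk3u90q1l

Derivation:
Chunk 1: stream[0..1]='2' size=0x2=2, data at stream[3..5]='yk' -> body[0..2], body so far='yk'
Chunk 2: stream[7..8]='7' size=0x7=7, data at stream[10..17]='3u90q1l' -> body[2..9], body so far='yk3u90q1l'
Chunk 3: stream[19..20]='0' size=0 (terminator). Final body='yk3u90q1l' (9 bytes)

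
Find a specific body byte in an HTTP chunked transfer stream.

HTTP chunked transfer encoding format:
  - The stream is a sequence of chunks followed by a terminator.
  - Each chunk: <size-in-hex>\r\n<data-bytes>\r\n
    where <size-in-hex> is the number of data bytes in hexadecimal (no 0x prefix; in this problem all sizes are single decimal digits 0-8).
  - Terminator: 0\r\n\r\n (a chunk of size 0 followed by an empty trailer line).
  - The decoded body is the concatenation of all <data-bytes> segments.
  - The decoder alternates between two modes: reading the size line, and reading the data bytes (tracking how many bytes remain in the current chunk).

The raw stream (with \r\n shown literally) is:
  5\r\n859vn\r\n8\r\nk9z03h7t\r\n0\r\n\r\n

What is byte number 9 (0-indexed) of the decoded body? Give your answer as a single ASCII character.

Chunk 1: stream[0..1]='5' size=0x5=5, data at stream[3..8]='859vn' -> body[0..5], body so far='859vn'
Chunk 2: stream[10..11]='8' size=0x8=8, data at stream[13..21]='k9z03h7t' -> body[5..13], body so far='859vnk9z03h7t'
Chunk 3: stream[23..24]='0' size=0 (terminator). Final body='859vnk9z03h7t' (13 bytes)
Body byte 9 = '3'

Answer: 3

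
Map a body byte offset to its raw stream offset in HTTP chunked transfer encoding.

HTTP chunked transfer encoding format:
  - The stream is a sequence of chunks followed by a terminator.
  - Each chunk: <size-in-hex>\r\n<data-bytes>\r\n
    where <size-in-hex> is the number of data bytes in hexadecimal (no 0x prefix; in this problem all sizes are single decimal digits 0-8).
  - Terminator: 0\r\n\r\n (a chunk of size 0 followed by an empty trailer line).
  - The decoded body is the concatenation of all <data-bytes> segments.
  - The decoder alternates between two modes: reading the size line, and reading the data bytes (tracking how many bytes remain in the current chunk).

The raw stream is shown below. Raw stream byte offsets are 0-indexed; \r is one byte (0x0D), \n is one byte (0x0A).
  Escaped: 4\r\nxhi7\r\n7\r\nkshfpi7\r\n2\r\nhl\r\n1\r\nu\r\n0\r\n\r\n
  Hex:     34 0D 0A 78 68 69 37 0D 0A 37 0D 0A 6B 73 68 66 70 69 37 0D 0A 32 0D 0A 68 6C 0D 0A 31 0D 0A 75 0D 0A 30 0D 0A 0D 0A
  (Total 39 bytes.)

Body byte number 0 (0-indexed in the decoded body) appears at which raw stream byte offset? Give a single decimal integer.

Answer: 3

Derivation:
Chunk 1: stream[0..1]='4' size=0x4=4, data at stream[3..7]='xhi7' -> body[0..4], body so far='xhi7'
Chunk 2: stream[9..10]='7' size=0x7=7, data at stream[12..19]='kshfpi7' -> body[4..11], body so far='xhi7kshfpi7'
Chunk 3: stream[21..22]='2' size=0x2=2, data at stream[24..26]='hl' -> body[11..13], body so far='xhi7kshfpi7hl'
Chunk 4: stream[28..29]='1' size=0x1=1, data at stream[31..32]='u' -> body[13..14], body so far='xhi7kshfpi7hlu'
Chunk 5: stream[34..35]='0' size=0 (terminator). Final body='xhi7kshfpi7hlu' (14 bytes)
Body byte 0 at stream offset 3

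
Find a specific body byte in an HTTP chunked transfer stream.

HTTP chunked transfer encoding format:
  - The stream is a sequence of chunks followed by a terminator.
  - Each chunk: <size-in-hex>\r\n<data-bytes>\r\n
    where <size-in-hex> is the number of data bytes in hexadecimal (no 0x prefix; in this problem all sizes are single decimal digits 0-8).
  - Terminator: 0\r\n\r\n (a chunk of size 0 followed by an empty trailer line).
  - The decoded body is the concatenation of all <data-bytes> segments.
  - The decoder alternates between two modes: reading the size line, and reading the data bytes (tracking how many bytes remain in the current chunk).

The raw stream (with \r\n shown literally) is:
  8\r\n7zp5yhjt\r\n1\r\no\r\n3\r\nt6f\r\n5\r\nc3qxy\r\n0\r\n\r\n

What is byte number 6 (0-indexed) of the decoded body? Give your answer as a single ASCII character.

Chunk 1: stream[0..1]='8' size=0x8=8, data at stream[3..11]='7zp5yhjt' -> body[0..8], body so far='7zp5yhjt'
Chunk 2: stream[13..14]='1' size=0x1=1, data at stream[16..17]='o' -> body[8..9], body so far='7zp5yhjto'
Chunk 3: stream[19..20]='3' size=0x3=3, data at stream[22..25]='t6f' -> body[9..12], body so far='7zp5yhjtot6f'
Chunk 4: stream[27..28]='5' size=0x5=5, data at stream[30..35]='c3qxy' -> body[12..17], body so far='7zp5yhjtot6fc3qxy'
Chunk 5: stream[37..38]='0' size=0 (terminator). Final body='7zp5yhjtot6fc3qxy' (17 bytes)
Body byte 6 = 'j'

Answer: j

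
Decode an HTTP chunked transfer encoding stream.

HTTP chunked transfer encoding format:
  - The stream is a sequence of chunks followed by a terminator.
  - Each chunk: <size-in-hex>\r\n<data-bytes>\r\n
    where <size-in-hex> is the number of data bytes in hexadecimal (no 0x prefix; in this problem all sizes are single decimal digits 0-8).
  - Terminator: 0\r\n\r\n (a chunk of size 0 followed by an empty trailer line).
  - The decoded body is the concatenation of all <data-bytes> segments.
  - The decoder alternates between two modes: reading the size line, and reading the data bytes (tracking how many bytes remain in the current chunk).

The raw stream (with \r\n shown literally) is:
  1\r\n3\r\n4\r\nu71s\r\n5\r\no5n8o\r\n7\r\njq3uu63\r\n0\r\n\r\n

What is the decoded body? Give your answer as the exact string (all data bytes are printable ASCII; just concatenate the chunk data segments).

Answer: 3u71so5n8ojq3uu63

Derivation:
Chunk 1: stream[0..1]='1' size=0x1=1, data at stream[3..4]='3' -> body[0..1], body so far='3'
Chunk 2: stream[6..7]='4' size=0x4=4, data at stream[9..13]='u71s' -> body[1..5], body so far='3u71s'
Chunk 3: stream[15..16]='5' size=0x5=5, data at stream[18..23]='o5n8o' -> body[5..10], body so far='3u71so5n8o'
Chunk 4: stream[25..26]='7' size=0x7=7, data at stream[28..35]='jq3uu63' -> body[10..17], body so far='3u71so5n8ojq3uu63'
Chunk 5: stream[37..38]='0' size=0 (terminator). Final body='3u71so5n8ojq3uu63' (17 bytes)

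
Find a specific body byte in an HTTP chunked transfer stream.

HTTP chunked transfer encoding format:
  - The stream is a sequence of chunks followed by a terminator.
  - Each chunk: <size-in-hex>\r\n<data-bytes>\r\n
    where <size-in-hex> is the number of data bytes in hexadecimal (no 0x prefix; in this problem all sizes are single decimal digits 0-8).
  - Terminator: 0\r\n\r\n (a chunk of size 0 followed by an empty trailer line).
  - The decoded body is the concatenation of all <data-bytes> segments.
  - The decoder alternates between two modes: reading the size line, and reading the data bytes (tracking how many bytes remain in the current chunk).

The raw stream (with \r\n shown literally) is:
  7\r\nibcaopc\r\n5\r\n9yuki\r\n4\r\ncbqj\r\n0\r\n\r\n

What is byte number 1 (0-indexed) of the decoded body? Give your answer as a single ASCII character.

Answer: b

Derivation:
Chunk 1: stream[0..1]='7' size=0x7=7, data at stream[3..10]='ibcaopc' -> body[0..7], body so far='ibcaopc'
Chunk 2: stream[12..13]='5' size=0x5=5, data at stream[15..20]='9yuki' -> body[7..12], body so far='ibcaopc9yuki'
Chunk 3: stream[22..23]='4' size=0x4=4, data at stream[25..29]='cbqj' -> body[12..16], body so far='ibcaopc9yukicbqj'
Chunk 4: stream[31..32]='0' size=0 (terminator). Final body='ibcaopc9yukicbqj' (16 bytes)
Body byte 1 = 'b'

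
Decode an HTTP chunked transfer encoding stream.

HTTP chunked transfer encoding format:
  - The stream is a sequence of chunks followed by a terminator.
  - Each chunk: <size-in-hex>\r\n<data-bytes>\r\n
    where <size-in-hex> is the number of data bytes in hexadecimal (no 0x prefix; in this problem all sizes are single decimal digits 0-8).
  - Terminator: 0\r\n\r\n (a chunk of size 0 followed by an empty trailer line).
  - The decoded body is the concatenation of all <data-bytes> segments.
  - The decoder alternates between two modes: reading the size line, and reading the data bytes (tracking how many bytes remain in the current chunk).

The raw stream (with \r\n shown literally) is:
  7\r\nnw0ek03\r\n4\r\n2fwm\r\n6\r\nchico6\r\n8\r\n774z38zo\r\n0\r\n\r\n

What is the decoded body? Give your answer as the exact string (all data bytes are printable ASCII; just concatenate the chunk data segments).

Chunk 1: stream[0..1]='7' size=0x7=7, data at stream[3..10]='nw0ek03' -> body[0..7], body so far='nw0ek03'
Chunk 2: stream[12..13]='4' size=0x4=4, data at stream[15..19]='2fwm' -> body[7..11], body so far='nw0ek032fwm'
Chunk 3: stream[21..22]='6' size=0x6=6, data at stream[24..30]='chico6' -> body[11..17], body so far='nw0ek032fwmchico6'
Chunk 4: stream[32..33]='8' size=0x8=8, data at stream[35..43]='774z38zo' -> body[17..25], body so far='nw0ek032fwmchico6774z38zo'
Chunk 5: stream[45..46]='0' size=0 (terminator). Final body='nw0ek032fwmchico6774z38zo' (25 bytes)

Answer: nw0ek032fwmchico6774z38zo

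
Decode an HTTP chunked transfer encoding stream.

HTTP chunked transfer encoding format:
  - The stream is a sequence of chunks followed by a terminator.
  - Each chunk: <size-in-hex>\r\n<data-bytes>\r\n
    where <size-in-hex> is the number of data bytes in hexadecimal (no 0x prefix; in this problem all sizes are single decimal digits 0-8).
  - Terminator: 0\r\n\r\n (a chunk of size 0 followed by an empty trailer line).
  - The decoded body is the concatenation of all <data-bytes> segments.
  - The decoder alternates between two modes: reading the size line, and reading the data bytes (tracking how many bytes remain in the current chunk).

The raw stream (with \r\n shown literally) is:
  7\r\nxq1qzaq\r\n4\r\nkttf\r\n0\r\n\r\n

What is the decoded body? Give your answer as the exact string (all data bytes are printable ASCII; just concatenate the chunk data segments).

Answer: xq1qzaqkttf

Derivation:
Chunk 1: stream[0..1]='7' size=0x7=7, data at stream[3..10]='xq1qzaq' -> body[0..7], body so far='xq1qzaq'
Chunk 2: stream[12..13]='4' size=0x4=4, data at stream[15..19]='kttf' -> body[7..11], body so far='xq1qzaqkttf'
Chunk 3: stream[21..22]='0' size=0 (terminator). Final body='xq1qzaqkttf' (11 bytes)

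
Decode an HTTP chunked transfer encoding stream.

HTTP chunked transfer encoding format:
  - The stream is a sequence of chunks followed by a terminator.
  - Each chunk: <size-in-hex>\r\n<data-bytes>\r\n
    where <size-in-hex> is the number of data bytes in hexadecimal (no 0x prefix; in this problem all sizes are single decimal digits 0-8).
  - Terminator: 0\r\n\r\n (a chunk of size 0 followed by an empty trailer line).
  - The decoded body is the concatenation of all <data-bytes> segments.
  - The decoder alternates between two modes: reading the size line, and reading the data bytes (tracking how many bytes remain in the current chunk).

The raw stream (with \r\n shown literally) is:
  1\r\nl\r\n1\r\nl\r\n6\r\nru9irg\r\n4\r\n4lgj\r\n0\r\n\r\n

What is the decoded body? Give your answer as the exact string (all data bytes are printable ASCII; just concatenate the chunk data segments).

Answer: llru9irg4lgj

Derivation:
Chunk 1: stream[0..1]='1' size=0x1=1, data at stream[3..4]='l' -> body[0..1], body so far='l'
Chunk 2: stream[6..7]='1' size=0x1=1, data at stream[9..10]='l' -> body[1..2], body so far='ll'
Chunk 3: stream[12..13]='6' size=0x6=6, data at stream[15..21]='ru9irg' -> body[2..8], body so far='llru9irg'
Chunk 4: stream[23..24]='4' size=0x4=4, data at stream[26..30]='4lgj' -> body[8..12], body so far='llru9irg4lgj'
Chunk 5: stream[32..33]='0' size=0 (terminator). Final body='llru9irg4lgj' (12 bytes)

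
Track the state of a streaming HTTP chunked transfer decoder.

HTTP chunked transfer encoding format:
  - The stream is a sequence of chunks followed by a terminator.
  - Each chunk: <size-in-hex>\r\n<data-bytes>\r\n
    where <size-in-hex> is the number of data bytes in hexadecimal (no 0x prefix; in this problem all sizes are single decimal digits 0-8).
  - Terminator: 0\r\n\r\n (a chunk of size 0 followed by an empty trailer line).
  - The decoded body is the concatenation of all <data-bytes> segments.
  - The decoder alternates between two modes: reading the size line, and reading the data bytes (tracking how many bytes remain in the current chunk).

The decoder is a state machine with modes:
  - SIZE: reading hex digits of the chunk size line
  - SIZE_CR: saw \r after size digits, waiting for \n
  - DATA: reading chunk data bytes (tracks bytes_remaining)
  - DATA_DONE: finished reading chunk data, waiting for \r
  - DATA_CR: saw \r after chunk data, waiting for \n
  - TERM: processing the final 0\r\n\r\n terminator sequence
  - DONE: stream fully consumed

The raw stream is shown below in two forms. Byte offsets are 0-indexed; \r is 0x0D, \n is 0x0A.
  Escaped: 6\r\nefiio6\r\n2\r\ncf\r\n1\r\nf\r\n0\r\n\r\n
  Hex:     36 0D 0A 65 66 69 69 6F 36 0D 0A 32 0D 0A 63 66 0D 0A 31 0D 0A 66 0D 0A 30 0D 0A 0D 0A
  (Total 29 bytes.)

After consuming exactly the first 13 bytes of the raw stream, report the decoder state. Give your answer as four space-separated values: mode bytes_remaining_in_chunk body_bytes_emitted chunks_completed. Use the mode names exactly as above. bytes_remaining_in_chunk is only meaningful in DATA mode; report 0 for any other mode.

Byte 0 = '6': mode=SIZE remaining=0 emitted=0 chunks_done=0
Byte 1 = 0x0D: mode=SIZE_CR remaining=0 emitted=0 chunks_done=0
Byte 2 = 0x0A: mode=DATA remaining=6 emitted=0 chunks_done=0
Byte 3 = 'e': mode=DATA remaining=5 emitted=1 chunks_done=0
Byte 4 = 'f': mode=DATA remaining=4 emitted=2 chunks_done=0
Byte 5 = 'i': mode=DATA remaining=3 emitted=3 chunks_done=0
Byte 6 = 'i': mode=DATA remaining=2 emitted=4 chunks_done=0
Byte 7 = 'o': mode=DATA remaining=1 emitted=5 chunks_done=0
Byte 8 = '6': mode=DATA_DONE remaining=0 emitted=6 chunks_done=0
Byte 9 = 0x0D: mode=DATA_CR remaining=0 emitted=6 chunks_done=0
Byte 10 = 0x0A: mode=SIZE remaining=0 emitted=6 chunks_done=1
Byte 11 = '2': mode=SIZE remaining=0 emitted=6 chunks_done=1
Byte 12 = 0x0D: mode=SIZE_CR remaining=0 emitted=6 chunks_done=1

Answer: SIZE_CR 0 6 1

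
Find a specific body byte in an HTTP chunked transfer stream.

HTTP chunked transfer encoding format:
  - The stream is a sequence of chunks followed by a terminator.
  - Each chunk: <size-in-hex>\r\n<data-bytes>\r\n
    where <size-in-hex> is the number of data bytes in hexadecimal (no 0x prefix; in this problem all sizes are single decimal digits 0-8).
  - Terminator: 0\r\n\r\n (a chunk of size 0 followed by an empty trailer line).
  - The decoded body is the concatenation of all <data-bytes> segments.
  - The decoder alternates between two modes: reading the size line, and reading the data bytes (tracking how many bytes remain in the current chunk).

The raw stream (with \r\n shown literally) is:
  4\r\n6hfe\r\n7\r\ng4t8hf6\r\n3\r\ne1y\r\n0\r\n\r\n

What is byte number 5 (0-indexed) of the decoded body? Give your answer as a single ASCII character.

Answer: 4

Derivation:
Chunk 1: stream[0..1]='4' size=0x4=4, data at stream[3..7]='6hfe' -> body[0..4], body so far='6hfe'
Chunk 2: stream[9..10]='7' size=0x7=7, data at stream[12..19]='g4t8hf6' -> body[4..11], body so far='6hfeg4t8hf6'
Chunk 3: stream[21..22]='3' size=0x3=3, data at stream[24..27]='e1y' -> body[11..14], body so far='6hfeg4t8hf6e1y'
Chunk 4: stream[29..30]='0' size=0 (terminator). Final body='6hfeg4t8hf6e1y' (14 bytes)
Body byte 5 = '4'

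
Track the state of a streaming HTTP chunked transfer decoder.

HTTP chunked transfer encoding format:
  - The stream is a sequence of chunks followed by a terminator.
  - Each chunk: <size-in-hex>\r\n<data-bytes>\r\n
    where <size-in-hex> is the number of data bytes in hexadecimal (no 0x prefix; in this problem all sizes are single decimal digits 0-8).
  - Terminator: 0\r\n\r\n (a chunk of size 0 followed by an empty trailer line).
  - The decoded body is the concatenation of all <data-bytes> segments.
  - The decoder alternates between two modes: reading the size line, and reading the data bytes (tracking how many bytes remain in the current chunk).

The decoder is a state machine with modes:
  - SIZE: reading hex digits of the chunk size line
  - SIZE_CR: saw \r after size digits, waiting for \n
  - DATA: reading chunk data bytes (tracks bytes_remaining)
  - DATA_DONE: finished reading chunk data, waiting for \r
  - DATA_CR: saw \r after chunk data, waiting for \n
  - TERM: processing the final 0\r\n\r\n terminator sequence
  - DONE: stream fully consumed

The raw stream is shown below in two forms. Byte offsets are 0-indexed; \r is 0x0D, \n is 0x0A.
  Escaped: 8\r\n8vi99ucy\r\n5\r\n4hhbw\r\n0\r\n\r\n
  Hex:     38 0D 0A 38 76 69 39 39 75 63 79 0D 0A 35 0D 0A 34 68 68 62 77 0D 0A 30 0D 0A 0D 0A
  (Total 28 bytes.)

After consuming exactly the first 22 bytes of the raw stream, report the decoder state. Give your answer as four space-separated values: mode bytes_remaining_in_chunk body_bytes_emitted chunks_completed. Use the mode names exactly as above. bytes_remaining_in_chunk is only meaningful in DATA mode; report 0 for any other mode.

Answer: DATA_CR 0 13 1

Derivation:
Byte 0 = '8': mode=SIZE remaining=0 emitted=0 chunks_done=0
Byte 1 = 0x0D: mode=SIZE_CR remaining=0 emitted=0 chunks_done=0
Byte 2 = 0x0A: mode=DATA remaining=8 emitted=0 chunks_done=0
Byte 3 = '8': mode=DATA remaining=7 emitted=1 chunks_done=0
Byte 4 = 'v': mode=DATA remaining=6 emitted=2 chunks_done=0
Byte 5 = 'i': mode=DATA remaining=5 emitted=3 chunks_done=0
Byte 6 = '9': mode=DATA remaining=4 emitted=4 chunks_done=0
Byte 7 = '9': mode=DATA remaining=3 emitted=5 chunks_done=0
Byte 8 = 'u': mode=DATA remaining=2 emitted=6 chunks_done=0
Byte 9 = 'c': mode=DATA remaining=1 emitted=7 chunks_done=0
Byte 10 = 'y': mode=DATA_DONE remaining=0 emitted=8 chunks_done=0
Byte 11 = 0x0D: mode=DATA_CR remaining=0 emitted=8 chunks_done=0
Byte 12 = 0x0A: mode=SIZE remaining=0 emitted=8 chunks_done=1
Byte 13 = '5': mode=SIZE remaining=0 emitted=8 chunks_done=1
Byte 14 = 0x0D: mode=SIZE_CR remaining=0 emitted=8 chunks_done=1
Byte 15 = 0x0A: mode=DATA remaining=5 emitted=8 chunks_done=1
Byte 16 = '4': mode=DATA remaining=4 emitted=9 chunks_done=1
Byte 17 = 'h': mode=DATA remaining=3 emitted=10 chunks_done=1
Byte 18 = 'h': mode=DATA remaining=2 emitted=11 chunks_done=1
Byte 19 = 'b': mode=DATA remaining=1 emitted=12 chunks_done=1
Byte 20 = 'w': mode=DATA_DONE remaining=0 emitted=13 chunks_done=1
Byte 21 = 0x0D: mode=DATA_CR remaining=0 emitted=13 chunks_done=1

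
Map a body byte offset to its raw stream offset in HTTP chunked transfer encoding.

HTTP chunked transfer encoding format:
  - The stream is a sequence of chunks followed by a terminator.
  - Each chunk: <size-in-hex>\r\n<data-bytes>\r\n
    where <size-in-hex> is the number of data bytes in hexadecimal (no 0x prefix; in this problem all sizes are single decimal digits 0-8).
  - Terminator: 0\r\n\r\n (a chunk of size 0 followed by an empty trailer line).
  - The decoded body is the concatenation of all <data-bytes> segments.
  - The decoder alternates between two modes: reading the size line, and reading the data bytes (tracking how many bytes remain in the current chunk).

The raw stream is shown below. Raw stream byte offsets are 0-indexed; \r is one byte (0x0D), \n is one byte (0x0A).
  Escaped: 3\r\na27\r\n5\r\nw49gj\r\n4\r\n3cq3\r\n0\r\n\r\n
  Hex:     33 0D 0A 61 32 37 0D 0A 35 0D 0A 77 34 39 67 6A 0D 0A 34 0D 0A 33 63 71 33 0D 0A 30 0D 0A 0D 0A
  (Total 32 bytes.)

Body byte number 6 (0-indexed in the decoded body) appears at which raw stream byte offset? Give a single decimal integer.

Chunk 1: stream[0..1]='3' size=0x3=3, data at stream[3..6]='a27' -> body[0..3], body so far='a27'
Chunk 2: stream[8..9]='5' size=0x5=5, data at stream[11..16]='w49gj' -> body[3..8], body so far='a27w49gj'
Chunk 3: stream[18..19]='4' size=0x4=4, data at stream[21..25]='3cq3' -> body[8..12], body so far='a27w49gj3cq3'
Chunk 4: stream[27..28]='0' size=0 (terminator). Final body='a27w49gj3cq3' (12 bytes)
Body byte 6 at stream offset 14

Answer: 14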